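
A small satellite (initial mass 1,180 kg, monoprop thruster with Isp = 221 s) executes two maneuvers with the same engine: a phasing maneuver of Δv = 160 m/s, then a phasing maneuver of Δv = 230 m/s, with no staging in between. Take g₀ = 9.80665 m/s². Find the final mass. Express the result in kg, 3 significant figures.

v_e = Isp · g₀ = 221 × 9.80665 = 2167.3 m/s.
After the first burn: m = 1180 × exp(−160/2167.3) = 1180 × 0.92883 = 1,096.02 kg.
After the second burn: m = 1,096.02 × exp(−230/2167.3) = 1,096.02 × 0.89931 = 985.662 kg.

final mass ≈ 986 kg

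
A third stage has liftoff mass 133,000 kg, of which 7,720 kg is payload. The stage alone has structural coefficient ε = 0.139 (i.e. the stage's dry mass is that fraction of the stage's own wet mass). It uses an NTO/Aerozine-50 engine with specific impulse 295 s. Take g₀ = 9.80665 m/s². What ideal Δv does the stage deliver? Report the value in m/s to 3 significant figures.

Δv ≈ 4820 m/s

Stage wet mass = m₀ − payload = 133,000 − 7,720 = 125,280 kg.
Stage dry mass = ε × stage wet mass = 0.139 × 125,280 = 17,413.9 kg.
Burnout mass m_f = stage dry + payload = 17,413.9 + 7,720 = 25,133.9 kg.
v_e = Isp · g₀ = 295 × 9.80665 = 2893.0 m/s.
From the ideal rocket equation, Δv = v_e · ln(133,000/25,133.9) = 2893.0 × ln(5.292) = 2893.0 × 1.6661 ≈ 4820 m/s.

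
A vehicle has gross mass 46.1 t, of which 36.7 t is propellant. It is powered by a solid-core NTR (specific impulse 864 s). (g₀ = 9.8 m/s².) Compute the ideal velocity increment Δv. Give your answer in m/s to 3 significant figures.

v_e = Isp · g₀ = 864 × 9.8 = 8467.2 m/s.
m_f = m₀ − m_prop = 46.1 − 36.7 = 9.4 t.
Δv = v_e · ln(m₀/m_f) = 8467.2 × ln(4.904) = 8467.2 × 1.5901 ≈ 13463.7 m/s.

Δv ≈ 13500 m/s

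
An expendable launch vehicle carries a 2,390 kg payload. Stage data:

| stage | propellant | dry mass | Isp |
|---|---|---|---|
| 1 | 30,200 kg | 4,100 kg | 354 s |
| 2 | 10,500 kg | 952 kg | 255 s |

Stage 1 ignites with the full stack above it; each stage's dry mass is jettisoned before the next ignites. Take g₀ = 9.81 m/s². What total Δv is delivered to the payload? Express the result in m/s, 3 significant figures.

Δv ≈ 6980 m/s

Ignition mass of stage 1 = 30,200+4,100 + 10,500+952 + 2,390 = 48,142 kg.
Stage 1: m₀ = 48,142 kg, m_f = 48,142 − 30,200 = 17,942 kg; Δv = 354×9.81×ln(2.683) = 3472.7×0.9870 ≈ 3428 m/s.
Stage 2: m₀ = 13,842 kg, m_f = 13,842 − 10,500 = 3,342 kg; Δv = 255×9.81×ln(4.142) = 2501.6×1.4211 ≈ 3555 m/s.
Total Δv = 3428 + 3555 = 6983 m/s.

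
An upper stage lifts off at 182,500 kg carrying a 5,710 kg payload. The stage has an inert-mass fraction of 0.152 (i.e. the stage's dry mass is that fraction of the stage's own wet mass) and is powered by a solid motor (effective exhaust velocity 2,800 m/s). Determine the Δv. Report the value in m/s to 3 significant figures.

Δv ≈ 4820 m/s

Stage wet mass = m₀ − payload = 182,500 − 5,710 = 176,790 kg.
Stage dry mass = ε × stage wet mass = 0.152 × 176,790 = 26,872.1 kg.
Burnout mass m_f = stage dry + payload = 26,872.1 + 5,710 = 32,582.1 kg.
Δv = v_e · ln(182,500/32,582.1) = 2800.0 × ln(5.601) = 2800.0 × 1.7230 ≈ 4824 m/s.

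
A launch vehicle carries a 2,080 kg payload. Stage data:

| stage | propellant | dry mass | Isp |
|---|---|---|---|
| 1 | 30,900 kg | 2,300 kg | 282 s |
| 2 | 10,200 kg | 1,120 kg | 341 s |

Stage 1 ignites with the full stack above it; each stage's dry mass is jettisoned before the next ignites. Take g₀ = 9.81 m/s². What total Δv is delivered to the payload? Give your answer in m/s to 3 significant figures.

Ignition mass of stage 1 = 30,900+2,300 + 10,200+1,120 + 2,080 = 46,600 kg.
Stage 1: m₀ = 46,600 kg, m_f = 46,600 − 30,900 = 15,700 kg; Δv = 282×9.81×ln(2.968) = 2766.4×1.0879 ≈ 3010 m/s.
Stage 2: m₀ = 13,400 kg, m_f = 13,400 − 10,200 = 3,200 kg; Δv = 341×9.81×ln(4.188) = 3345.2×1.4321 ≈ 4791 m/s.
Total Δv = 3010 + 4791 = 7801 m/s.

Δv ≈ 7800 m/s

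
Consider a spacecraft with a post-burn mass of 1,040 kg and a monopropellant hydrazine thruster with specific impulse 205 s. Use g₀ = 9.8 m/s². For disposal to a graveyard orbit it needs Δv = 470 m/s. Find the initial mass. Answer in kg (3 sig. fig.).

initial mass ≈ 1310 kg

v_e = Isp · g₀ = 205 × 9.8 = 2009.0 m/s.
By the Tsiolkovsky rocket equation, m₀/m_f = exp(Δv / v_e) = exp(470 / 2009.0) = exp(0.2339) = 1.2636.
m₀ = m_f × 1.2636 = 1,040 × 1.2636 = 1,314.14 kg.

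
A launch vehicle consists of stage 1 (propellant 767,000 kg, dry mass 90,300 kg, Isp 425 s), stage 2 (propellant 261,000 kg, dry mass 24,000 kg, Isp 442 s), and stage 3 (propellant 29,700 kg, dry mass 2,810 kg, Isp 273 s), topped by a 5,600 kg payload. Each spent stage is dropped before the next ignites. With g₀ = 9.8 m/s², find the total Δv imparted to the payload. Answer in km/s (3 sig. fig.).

Ignition mass of stage 1 = 767,000+90,300 + 261,000+24,000 + 29,700+2,810 + 5,600 = 1,180,410 kg.
Stage 1: m₀ = 1,180,410 kg, m_f = 1,180,410 − 767,000 = 413,410 kg; Δv = 425×9.8×ln(2.855) = 4165.0×1.0492 ≈ 4370 m/s.
Stage 2: m₀ = 323,110 kg, m_f = 323,110 − 261,000 = 62,110 kg; Δv = 442×9.8×ln(5.202) = 4331.6×1.6491 ≈ 7143 m/s.
Stage 3: m₀ = 38,110 kg, m_f = 38,110 − 29,700 = 8,410 kg; Δv = 273×9.8×ln(4.532) = 2675.4×1.5111 ≈ 4043 m/s.
Total Δv = 4370 + 7143 + 4043 = 15556 m/s.

Δv ≈ 15.6 km/s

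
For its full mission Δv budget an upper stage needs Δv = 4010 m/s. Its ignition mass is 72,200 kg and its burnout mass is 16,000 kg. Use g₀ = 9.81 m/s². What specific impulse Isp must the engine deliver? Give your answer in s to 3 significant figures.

Isp ≈ 271 s

ln(m₀/m_f) = ln(72200/16000) = ln(4.513) = 1.5069.
Using Δv = v_e ln(m₀/m_f): v_e = Δv / ln(m₀/m_f) = 4010 / 1.5069 = 2661.2 m/s.
Isp = v_e / g₀ = 2661.2 / 9.81 = 271.3 s.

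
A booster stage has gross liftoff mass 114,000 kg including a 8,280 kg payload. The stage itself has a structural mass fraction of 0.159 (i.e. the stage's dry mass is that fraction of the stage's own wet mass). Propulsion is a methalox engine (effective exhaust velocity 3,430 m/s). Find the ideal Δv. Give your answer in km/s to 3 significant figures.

Δv ≈ 5.19 km/s

Stage wet mass = m₀ − payload = 114,000 − 8,280 = 105,720 kg.
Stage dry mass = ε × stage wet mass = 0.159 × 105,720 = 16,809.5 kg.
Burnout mass m_f = stage dry + payload = 16,809.5 + 8,280 = 25,089.5 kg.
Δv = v_e · ln(114,000/25,089.5) = 3430.0 × ln(4.544) = 3430.0 × 1.5137 ≈ 5192 m/s.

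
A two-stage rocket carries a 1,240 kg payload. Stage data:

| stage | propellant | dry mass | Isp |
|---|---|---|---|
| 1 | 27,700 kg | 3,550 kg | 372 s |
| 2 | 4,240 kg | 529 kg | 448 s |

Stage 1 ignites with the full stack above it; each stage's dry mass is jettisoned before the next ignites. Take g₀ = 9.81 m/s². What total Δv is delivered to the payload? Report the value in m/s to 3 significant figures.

Ignition mass of stage 1 = 27,700+3,550 + 4,240+529 + 1,240 = 37,259 kg.
Stage 1: m₀ = 37,259 kg, m_f = 37,259 − 27,700 = 9,559 kg; Δv = 372×9.81×ln(3.898) = 3649.3×1.3604 ≈ 4965 m/s.
Stage 2: m₀ = 6,009 kg, m_f = 6,009 − 4,240 = 1,769 kg; Δv = 448×9.81×ln(3.397) = 4394.9×1.2228 ≈ 5374 m/s.
Total Δv = 4965 + 5374 = 10339 m/s.

Δv ≈ 10300 m/s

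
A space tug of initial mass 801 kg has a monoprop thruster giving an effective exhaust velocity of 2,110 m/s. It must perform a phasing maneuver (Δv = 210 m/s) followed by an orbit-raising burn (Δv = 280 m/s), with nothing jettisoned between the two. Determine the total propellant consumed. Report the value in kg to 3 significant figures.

total propellant consumed ≈ 166 kg

After the first burn: m = 801 × exp(−210/2110.0) = 801 × 0.90527 = 725.121 kg.
After the second burn: m = 725.121 × exp(−280/2110.0) = 725.121 × 0.87573 = 635.01 kg.
Total propellant = m₀ − m_final = 801 − 635.01 = 165.99 kg.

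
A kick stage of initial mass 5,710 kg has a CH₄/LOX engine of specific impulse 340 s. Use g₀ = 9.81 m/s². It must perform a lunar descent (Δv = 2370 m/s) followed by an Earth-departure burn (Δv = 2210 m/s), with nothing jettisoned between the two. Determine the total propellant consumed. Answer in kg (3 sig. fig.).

v_e = Isp · g₀ = 340 × 9.81 = 3335.4 m/s.
After the first burn: m = 5710 × exp(−2370/3335.4) = 5710 × 0.49137 = 2,805.72 kg.
After the second burn: m = 2,805.72 × exp(−2210/3335.4) = 2,805.72 × 0.51551 = 1,446.38 kg.
Total propellant = m₀ − m_final = 5710 − 1,446.38 = 4,263.62 kg.

total propellant consumed ≈ 4260 kg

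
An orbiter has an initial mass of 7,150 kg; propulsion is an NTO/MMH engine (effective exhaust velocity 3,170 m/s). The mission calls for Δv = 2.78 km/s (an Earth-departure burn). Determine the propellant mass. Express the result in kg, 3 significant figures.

propellant mass ≈ 4180 kg

Using Δv = v_e ln(m₀/m_f): m₀/m_f = exp(Δv / v_e) = exp(2780 / 3170.0) = exp(0.8770) = 2.4036.
m_f = 7,150 / 2.4036 = 2,974.7 kg, so propellant = m₀ − m_f = 7,150 − 2,974.7 = 4,175.3 kg.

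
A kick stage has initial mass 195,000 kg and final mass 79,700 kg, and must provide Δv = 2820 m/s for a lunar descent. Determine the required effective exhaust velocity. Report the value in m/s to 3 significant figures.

ln(m₀/m_f) = ln(195000/79700) = ln(2.447) = 0.8947.
v_e = Δv / ln(m₀/m_f) = 2820 / 0.8947 = 3151.8 m/s.

v_e ≈ 3150 m/s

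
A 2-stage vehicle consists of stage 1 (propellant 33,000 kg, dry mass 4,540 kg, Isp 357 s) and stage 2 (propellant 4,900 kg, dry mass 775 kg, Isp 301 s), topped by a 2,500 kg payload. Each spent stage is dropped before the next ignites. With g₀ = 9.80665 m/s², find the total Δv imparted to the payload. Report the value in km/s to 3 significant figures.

Ignition mass of stage 1 = 33,000+4,540 + 4,900+775 + 2,500 = 45,715 kg.
Stage 1: m₀ = 45,715 kg, m_f = 45,715 − 33,000 = 12,715 kg; Δv = 357×9.80665×ln(3.595) = 3501.0×1.2796 ≈ 4480 m/s.
Stage 2: m₀ = 8,175 kg, m_f = 8,175 − 4,900 = 3,275 kg; Δv = 301×9.80665×ln(2.496) = 2951.8×0.9148 ≈ 2700 m/s.
Total Δv = 4480 + 2700 = 7180 m/s.

Δv ≈ 7.18 km/s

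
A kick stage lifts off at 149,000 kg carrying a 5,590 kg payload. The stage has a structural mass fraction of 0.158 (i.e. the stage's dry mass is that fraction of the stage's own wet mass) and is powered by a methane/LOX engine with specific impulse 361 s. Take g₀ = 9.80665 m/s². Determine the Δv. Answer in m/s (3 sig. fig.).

Stage wet mass = m₀ − payload = 149,000 − 5,590 = 143,410 kg.
Stage dry mass = ε × stage wet mass = 0.158 × 143,410 = 22,658.8 kg.
Burnout mass m_f = stage dry + payload = 22,658.8 + 5,590 = 28,248.8 kg.
v_e = Isp · g₀ = 361 × 9.80665 = 3540.2 m/s.
Δv = v_e · ln(149,000/28,248.8) = 3540.2 × ln(5.275) = 3540.2 × 1.6629 ≈ 5887 m/s.

Δv ≈ 5890 m/s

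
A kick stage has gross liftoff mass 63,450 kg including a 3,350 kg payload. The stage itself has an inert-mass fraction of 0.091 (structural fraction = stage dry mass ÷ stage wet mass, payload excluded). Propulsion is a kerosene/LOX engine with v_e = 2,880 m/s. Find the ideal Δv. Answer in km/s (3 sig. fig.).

Δv ≈ 5.68 km/s

Stage wet mass = m₀ − payload = 63,450 − 3,350 = 60,100 kg.
Stage dry mass = ε × stage wet mass = 0.091 × 60,100 = 5,469.1 kg.
Burnout mass m_f = stage dry + payload = 5,469.1 + 3,350 = 8,819.1 kg.
From the ideal rocket equation, Δv = v_e · ln(63,450/8,819.1) = 2880.0 × ln(7.195) = 2880.0 × 1.9733 ≈ 5683 m/s.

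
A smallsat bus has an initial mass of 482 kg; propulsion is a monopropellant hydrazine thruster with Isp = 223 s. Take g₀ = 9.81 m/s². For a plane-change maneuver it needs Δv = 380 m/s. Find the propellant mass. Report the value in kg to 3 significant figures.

propellant mass ≈ 76.9 kg

v_e = Isp · g₀ = 223 × 9.81 = 2187.6 m/s.
Using Δv = v_e ln(m₀/m_f): m₀/m_f = exp(Δv / v_e) = exp(380 / 2187.6) = exp(0.1737) = 1.1897.
m_f = 482 / 1.1897 = 405.144 kg, so propellant = m₀ − m_f = 482 − 405.144 = 76.856 kg.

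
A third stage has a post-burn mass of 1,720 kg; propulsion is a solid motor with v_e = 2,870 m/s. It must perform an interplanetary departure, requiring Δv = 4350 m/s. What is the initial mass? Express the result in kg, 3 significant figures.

initial mass ≈ 7830 kg

m₀/m_f = exp(Δv / v_e) = exp(4350 / 2870.0) = exp(1.5157) = 4.5525.
m₀ = m_f × 4.5525 = 1,720 × 4.5525 = 7,830.3 kg.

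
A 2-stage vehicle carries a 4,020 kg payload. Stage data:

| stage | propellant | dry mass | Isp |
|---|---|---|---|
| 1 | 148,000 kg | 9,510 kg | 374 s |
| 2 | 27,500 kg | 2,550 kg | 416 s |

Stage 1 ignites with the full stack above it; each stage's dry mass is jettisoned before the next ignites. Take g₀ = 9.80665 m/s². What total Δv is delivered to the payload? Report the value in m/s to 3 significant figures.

Ignition mass of stage 1 = 148,000+9,510 + 27,500+2,550 + 4,020 = 191,580 kg.
Stage 1: m₀ = 191,580 kg, m_f = 191,580 − 148,000 = 43,580 kg; Δv = 374×9.80665×ln(4.396) = 3667.7×1.4807 ≈ 5431 m/s.
Stage 2: m₀ = 34,070 kg, m_f = 34,070 − 27,500 = 6,570 kg; Δv = 416×9.80665×ln(5.186) = 4079.6×1.6459 ≈ 6715 m/s.
Total Δv = 5431 + 6715 = 12146 m/s.

Δv ≈ 12100 m/s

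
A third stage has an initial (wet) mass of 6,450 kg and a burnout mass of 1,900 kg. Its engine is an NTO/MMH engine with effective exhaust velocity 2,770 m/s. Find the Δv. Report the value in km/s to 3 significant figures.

Δv ≈ 3.39 km/s

Δv = v_e · ln(m₀/m_f) = 2770.0 × ln(3.395) = 2770.0 × 1.2222 ≈ 3385.6 m/s.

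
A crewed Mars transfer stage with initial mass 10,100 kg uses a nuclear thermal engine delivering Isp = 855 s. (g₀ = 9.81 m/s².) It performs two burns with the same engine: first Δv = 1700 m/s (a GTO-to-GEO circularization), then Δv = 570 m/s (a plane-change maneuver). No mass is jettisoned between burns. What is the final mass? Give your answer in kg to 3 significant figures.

final mass ≈ 7710 kg

v_e = Isp · g₀ = 855 × 9.81 = 8387.6 m/s.
After the first burn: m = 10100 × exp(−1700/8387.6) = 10100 × 0.81654 = 8,247.05 kg.
After the second burn: m = 8,247.05 × exp(−570/8387.6) = 8,247.05 × 0.93430 = 7,705.22 kg.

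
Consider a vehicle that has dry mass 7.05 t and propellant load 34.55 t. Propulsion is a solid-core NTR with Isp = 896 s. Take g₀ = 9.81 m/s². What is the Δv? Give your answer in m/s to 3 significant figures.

v_e = Isp · g₀ = 896 × 9.81 = 8789.8 m/s.
m₀ = m_dry + m_prop = 7.05 + 34.55 = 41.6 t.
By the Tsiolkovsky rocket equation, Δv = v_e · ln(m₀/m_f) = 8789.8 × ln(5.901) = 8789.8 × 1.7751 ≈ 15602.5 m/s.

Δv ≈ 15600 m/s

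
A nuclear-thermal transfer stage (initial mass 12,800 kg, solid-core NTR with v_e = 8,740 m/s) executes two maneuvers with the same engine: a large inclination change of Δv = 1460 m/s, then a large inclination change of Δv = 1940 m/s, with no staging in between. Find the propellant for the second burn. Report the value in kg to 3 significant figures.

After the first burn: m = 12800 × exp(−1460/8740.0) = 12800 × 0.84616 = 10,830.8 kg.
After the second burn: m = 10,830.8 × exp(−1940/8740.0) = 10,830.8 × 0.80094 = 8,674.82 kg.
Second-burn propellant = 10,830.8 − 8,674.82 = 2,155.98 kg.

propellant for the second burn ≈ 2160 kg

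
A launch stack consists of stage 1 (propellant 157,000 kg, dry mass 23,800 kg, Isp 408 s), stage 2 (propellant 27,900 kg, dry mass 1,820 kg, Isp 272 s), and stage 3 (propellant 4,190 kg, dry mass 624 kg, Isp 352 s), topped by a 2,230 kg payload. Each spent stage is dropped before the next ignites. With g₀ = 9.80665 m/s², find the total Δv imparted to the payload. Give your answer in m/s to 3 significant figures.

Ignition mass of stage 1 = 157,000+23,800 + 27,900+1,820 + 4,190+624 + 2,230 = 217,564 kg.
Stage 1: m₀ = 217,564 kg, m_f = 217,564 − 157,000 = 60,564 kg; Δv = 408×9.80665×ln(3.592) = 4001.1×1.2788 ≈ 5117 m/s.
Stage 2: m₀ = 36,764 kg, m_f = 36,764 − 27,900 = 8,864 kg; Δv = 272×9.80665×ln(4.148) = 2667.4×1.4225 ≈ 3794 m/s.
Stage 3: m₀ = 7,044 kg, m_f = 7,044 − 4,190 = 2,854 kg; Δv = 352×9.80665×ln(2.468) = 3451.9×0.9035 ≈ 3119 m/s.
Total Δv = 5117 + 3794 + 3119 = 12030 m/s.

Δv ≈ 12000 m/s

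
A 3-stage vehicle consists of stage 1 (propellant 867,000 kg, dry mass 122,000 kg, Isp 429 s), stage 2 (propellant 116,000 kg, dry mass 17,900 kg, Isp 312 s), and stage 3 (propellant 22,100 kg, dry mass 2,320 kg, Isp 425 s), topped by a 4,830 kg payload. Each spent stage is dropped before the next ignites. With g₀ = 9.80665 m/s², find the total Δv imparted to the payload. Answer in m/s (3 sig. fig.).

Δv ≈ 15500 m/s

Ignition mass of stage 1 = 867,000+122,000 + 116,000+17,900 + 22,100+2,320 + 4,830 = 1,152,150 kg.
Stage 1: m₀ = 1,152,150 kg, m_f = 1,152,150 − 867,000 = 285,150 kg; Δv = 429×9.80665×ln(4.041) = 4207.1×1.3964 ≈ 5875 m/s.
Stage 2: m₀ = 163,150 kg, m_f = 163,150 − 116,000 = 47,150 kg; Δv = 312×9.80665×ln(3.46) = 3059.7×1.2413 ≈ 3798 m/s.
Stage 3: m₀ = 29,250 kg, m_f = 29,250 − 22,100 = 7,150 kg; Δv = 425×9.80665×ln(4.091) = 4167.8×1.4088 ≈ 5871 m/s.
Total Δv = 5875 + 3798 + 5871 = 15544 m/s.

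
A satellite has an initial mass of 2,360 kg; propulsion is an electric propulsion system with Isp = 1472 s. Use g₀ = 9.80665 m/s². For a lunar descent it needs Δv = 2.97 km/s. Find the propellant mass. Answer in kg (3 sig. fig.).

v_e = Isp · g₀ = 1472 × 9.80665 = 14435.4 m/s.
Using Δv = v_e ln(m₀/m_f): m₀/m_f = exp(Δv / v_e) = exp(2970 / 14435.4) = exp(0.2057) = 1.2284.
m_f = 2,360 / 1.2284 = 1,921.2 kg, so propellant = m₀ − m_f = 2,360 − 1,921.2 = 438.8 kg.

propellant mass ≈ 439 kg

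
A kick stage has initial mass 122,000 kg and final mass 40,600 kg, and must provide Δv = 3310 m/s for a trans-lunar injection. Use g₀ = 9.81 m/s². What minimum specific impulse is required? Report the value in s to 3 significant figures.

ln(m₀/m_f) = ln(122000/40600) = ln(3.005) = 1.1003.
v_e = Δv / ln(m₀/m_f) = 3310 / 1.1003 = 3008.4 m/s.
Isp = v_e / g₀ = 3008.4 / 9.81 = 306.7 s.

Isp ≈ 307 s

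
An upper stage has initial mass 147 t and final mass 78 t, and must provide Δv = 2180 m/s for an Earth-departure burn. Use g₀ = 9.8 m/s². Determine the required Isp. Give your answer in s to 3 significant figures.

ln(m₀/m_f) = ln(147000/78000) = ln(1.885) = 0.6337.
From the ideal rocket equation, v_e = Δv / ln(m₀/m_f) = 2180 / 0.6337 = 3440.0 m/s.
Isp = v_e / g₀ = 3440.0 / 9.8 = 351.0 s.

Isp ≈ 351 s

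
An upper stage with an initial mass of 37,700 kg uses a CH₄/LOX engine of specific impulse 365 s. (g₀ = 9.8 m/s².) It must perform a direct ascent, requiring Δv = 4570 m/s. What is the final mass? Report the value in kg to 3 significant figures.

v_e = Isp · g₀ = 365 × 9.8 = 3577.0 m/s.
Rocket equation: m₀/m_f = exp(Δv / v_e) = exp(4570 / 3577.0) = exp(1.2776) = 3.5880.
m_f = m₀ / 3.5880 = 37,700 / 3.5880 = 10,507.2 kg.

final mass ≈ 10500 kg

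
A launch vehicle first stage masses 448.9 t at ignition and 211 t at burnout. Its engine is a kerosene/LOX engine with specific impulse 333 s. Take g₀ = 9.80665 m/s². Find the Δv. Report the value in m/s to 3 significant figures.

v_e = Isp · g₀ = 333 × 9.80665 = 3265.6 m/s.
Using Δv = v_e ln(m₀/m_f): Δv = v_e · ln(m₀/m_f) = 3265.6 × ln(2.127) = 3265.6 × 0.7549 ≈ 2465.3 m/s.

Δv ≈ 2470 m/s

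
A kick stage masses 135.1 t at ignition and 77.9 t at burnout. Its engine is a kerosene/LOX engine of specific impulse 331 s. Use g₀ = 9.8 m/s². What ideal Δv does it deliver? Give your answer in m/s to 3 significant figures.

v_e = Isp · g₀ = 331 × 9.8 = 3243.8 m/s.
Δv = v_e · ln(m₀/m_f) = 3243.8 × ln(1.734) = 3243.8 × 0.5506 ≈ 1786.0 m/s.

Δv ≈ 1790 m/s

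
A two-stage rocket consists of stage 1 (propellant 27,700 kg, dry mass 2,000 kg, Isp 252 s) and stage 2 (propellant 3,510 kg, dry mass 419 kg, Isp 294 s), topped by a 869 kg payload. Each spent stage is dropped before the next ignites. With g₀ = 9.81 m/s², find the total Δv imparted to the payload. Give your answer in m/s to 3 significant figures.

Ignition mass of stage 1 = 27,700+2,000 + 3,510+419 + 869 = 34,498 kg.
Stage 1: m₀ = 34,498 kg, m_f = 34,498 − 27,700 = 6,798 kg; Δv = 252×9.81×ln(5.075) = 2472.1×1.6243 ≈ 4015 m/s.
Stage 2: m₀ = 4,798 kg, m_f = 4,798 − 3,510 = 1,288 kg; Δv = 294×9.81×ln(3.725) = 2884.1×1.3151 ≈ 3793 m/s.
Total Δv = 4015 + 3793 = 7808 m/s.

Δv ≈ 7810 m/s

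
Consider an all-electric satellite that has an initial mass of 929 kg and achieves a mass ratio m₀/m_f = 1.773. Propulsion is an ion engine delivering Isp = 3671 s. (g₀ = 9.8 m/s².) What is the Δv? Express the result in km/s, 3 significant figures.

v_e = Isp · g₀ = 3671 × 9.8 = 35975.8 m/s.
By the Tsiolkovsky rocket equation, Δv = v_e · ln(1.773) = 35975.8 × 0.5727 ≈ 20602.4 m/s.

Δv ≈ 20.6 km/s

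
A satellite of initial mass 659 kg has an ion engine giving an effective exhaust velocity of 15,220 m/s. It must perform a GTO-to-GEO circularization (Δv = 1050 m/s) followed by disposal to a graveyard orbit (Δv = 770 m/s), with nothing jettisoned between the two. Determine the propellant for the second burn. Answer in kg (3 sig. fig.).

propellant for the second burn ≈ 30.3 kg

After the first burn: m = 659 × exp(−1050/15220.0) = 659 × 0.93334 = 615.071 kg.
After the second burn: m = 615.071 × exp(−770/15220.0) = 615.071 × 0.95067 = 584.73 kg.
Second-burn propellant = 615.071 − 584.73 = 30.341 kg.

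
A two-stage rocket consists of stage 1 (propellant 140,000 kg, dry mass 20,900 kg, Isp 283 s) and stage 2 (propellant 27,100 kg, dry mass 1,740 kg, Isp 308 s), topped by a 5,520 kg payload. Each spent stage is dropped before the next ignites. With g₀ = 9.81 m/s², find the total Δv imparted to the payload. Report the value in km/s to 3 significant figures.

Δv ≈ 8.20 km/s

Ignition mass of stage 1 = 140,000+20,900 + 27,100+1,740 + 5,520 = 195,260 kg.
Stage 1: m₀ = 195,260 kg, m_f = 195,260 − 140,000 = 55,260 kg; Δv = 283×9.81×ln(3.533) = 2776.2×1.2623 ≈ 3504 m/s.
Stage 2: m₀ = 34,360 kg, m_f = 34,360 − 27,100 = 7,260 kg; Δv = 308×9.81×ln(4.733) = 3021.5×1.5545 ≈ 4697 m/s.
Total Δv = 3504 + 4697 = 8201 m/s.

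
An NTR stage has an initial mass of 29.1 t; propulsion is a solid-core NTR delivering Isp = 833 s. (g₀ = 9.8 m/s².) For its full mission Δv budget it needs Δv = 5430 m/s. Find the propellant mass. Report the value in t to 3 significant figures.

propellant mass ≈ 14.1 t

v_e = Isp · g₀ = 833 × 9.8 = 8163.4 m/s.
Rocket equation: m₀/m_f = exp(Δv / v_e) = exp(5430 / 8163.4) = exp(0.6652) = 1.9448.
m_f = 29.1 / 1.9448 = 14.963 t, so propellant = m₀ − m_f = 29.1 − 14.963 = 14.137 t.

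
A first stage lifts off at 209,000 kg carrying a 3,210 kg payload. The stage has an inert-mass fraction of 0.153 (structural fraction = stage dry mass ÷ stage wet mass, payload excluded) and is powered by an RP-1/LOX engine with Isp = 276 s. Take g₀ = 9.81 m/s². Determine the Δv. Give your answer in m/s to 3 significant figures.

Δv ≈ 4860 m/s

Stage wet mass = m₀ − payload = 209,000 − 3,210 = 205,790 kg.
Stage dry mass = ε × stage wet mass = 0.153 × 205,790 = 31,485.9 kg.
Burnout mass m_f = stage dry + payload = 31,485.9 + 3,210 = 34,695.9 kg.
v_e = Isp · g₀ = 276 × 9.81 = 2707.6 m/s.
Δv = v_e · ln(209,000/34,695.9) = 2707.6 × ln(6.024) = 2707.6 × 1.7957 ≈ 4862 m/s.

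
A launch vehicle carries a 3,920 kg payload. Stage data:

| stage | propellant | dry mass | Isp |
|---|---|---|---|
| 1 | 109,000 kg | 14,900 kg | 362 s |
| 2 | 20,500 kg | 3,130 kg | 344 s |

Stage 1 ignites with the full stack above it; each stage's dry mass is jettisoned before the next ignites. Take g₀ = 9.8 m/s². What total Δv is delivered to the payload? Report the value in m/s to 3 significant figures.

Δv ≈ 9110 m/s

Ignition mass of stage 1 = 109,000+14,900 + 20,500+3,130 + 3,920 = 151,450 kg.
Stage 1: m₀ = 151,450 kg, m_f = 151,450 − 109,000 = 42,450 kg; Δv = 362×9.8×ln(3.568) = 3547.6×1.2719 ≈ 4512 m/s.
Stage 2: m₀ = 27,550 kg, m_f = 27,550 − 20,500 = 7,050 kg; Δv = 344×9.8×ln(3.908) = 3371.2×1.3630 ≈ 4595 m/s.
Total Δv = 4512 + 4595 = 9107 m/s.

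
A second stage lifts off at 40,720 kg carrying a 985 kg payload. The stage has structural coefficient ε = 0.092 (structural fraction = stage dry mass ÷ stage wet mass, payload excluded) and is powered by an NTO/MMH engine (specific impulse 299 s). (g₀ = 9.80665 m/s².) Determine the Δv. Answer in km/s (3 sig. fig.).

Δv ≈ 6.37 km/s

Stage wet mass = m₀ − payload = 40,720 − 985 = 39,735 kg.
Stage dry mass = ε × stage wet mass = 0.092 × 39,735 = 3,655.62 kg.
Burnout mass m_f = stage dry + payload = 3,655.62 + 985 = 4,640.62 kg.
v_e = Isp · g₀ = 299 × 9.80665 = 2932.2 m/s.
From the ideal rocket equation, Δv = v_e · ln(40,720/4,640.62) = 2932.2 × ln(8.775) = 2932.2 × 2.1719 ≈ 6368 m/s.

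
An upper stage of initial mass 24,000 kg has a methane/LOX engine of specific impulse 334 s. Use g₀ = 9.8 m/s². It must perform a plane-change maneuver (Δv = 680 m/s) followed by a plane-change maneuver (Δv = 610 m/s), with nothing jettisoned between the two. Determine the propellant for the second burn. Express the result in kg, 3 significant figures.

propellant for the second burn ≈ 3320 kg

v_e = Isp · g₀ = 334 × 9.8 = 3273.2 m/s.
After the first burn: m = 24000 × exp(−680/3273.2) = 24000 × 0.81241 = 19,497.8 kg.
After the second burn: m = 19,497.8 × exp(−610/3273.2) = 19,497.8 × 0.82997 = 16,182.6 kg.
Second-burn propellant = 19,497.8 − 16,182.6 = 3,315.2 kg.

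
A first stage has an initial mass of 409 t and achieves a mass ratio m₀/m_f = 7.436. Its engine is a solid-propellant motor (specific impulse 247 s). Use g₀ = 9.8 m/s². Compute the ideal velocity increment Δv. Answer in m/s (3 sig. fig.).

Δv ≈ 4860 m/s

v_e = Isp · g₀ = 247 × 9.8 = 2420.6 m/s.
Rocket equation: Δv = v_e · ln(7.436) = 2420.6 × 2.0063 ≈ 4856.5 m/s.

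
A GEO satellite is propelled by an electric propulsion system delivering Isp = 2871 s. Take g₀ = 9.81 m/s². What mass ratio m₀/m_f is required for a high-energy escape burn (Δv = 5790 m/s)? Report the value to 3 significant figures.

v_e = Isp · g₀ = 2871 × 9.81 = 28164.5 m/s.
m₀/m_f = exp(Δv / v_e) = exp(5790 / 28164.5) = exp(0.2056) = 1.2282.

mass ratio ≈ 1.23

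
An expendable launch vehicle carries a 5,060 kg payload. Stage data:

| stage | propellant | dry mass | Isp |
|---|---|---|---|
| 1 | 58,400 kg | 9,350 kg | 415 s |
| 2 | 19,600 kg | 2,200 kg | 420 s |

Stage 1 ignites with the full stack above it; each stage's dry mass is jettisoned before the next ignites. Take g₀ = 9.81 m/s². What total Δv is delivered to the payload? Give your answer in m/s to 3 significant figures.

Ignition mass of stage 1 = 58,400+9,350 + 19,600+2,200 + 5,060 = 94,610 kg.
Stage 1: m₀ = 94,610 kg, m_f = 94,610 − 58,400 = 36,210 kg; Δv = 415×9.81×ln(2.613) = 4071.2×0.9604 ≈ 3910 m/s.
Stage 2: m₀ = 26,860 kg, m_f = 26,860 − 19,600 = 7,260 kg; Δv = 420×9.81×ln(3.7) = 4120.2×1.3083 ≈ 5390 m/s.
Total Δv = 3910 + 5390 = 9300 m/s.

Δv ≈ 9300 m/s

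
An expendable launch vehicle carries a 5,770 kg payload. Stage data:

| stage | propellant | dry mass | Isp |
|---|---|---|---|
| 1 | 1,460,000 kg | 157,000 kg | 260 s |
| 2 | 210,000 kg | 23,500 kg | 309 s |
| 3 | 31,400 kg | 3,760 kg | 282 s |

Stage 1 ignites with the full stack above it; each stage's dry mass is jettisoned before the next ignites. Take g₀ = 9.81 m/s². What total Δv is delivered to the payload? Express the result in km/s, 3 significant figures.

Ignition mass of stage 1 = 1,460,000+157,000 + 210,000+23,500 + 31,400+3,760 + 5,770 = 1,891,430 kg.
Stage 1: m₀ = 1,891,430 kg, m_f = 1,891,430 − 1,460,000 = 431,430 kg; Δv = 260×9.81×ln(4.384) = 2550.6×1.4780 ≈ 3770 m/s.
Stage 2: m₀ = 274,430 kg, m_f = 274,430 − 210,000 = 64,430 kg; Δv = 309×9.81×ln(4.259) = 3031.3×1.4491 ≈ 4393 m/s.
Stage 3: m₀ = 40,930 kg, m_f = 40,930 − 31,400 = 9,530 kg; Δv = 282×9.81×ln(4.295) = 2766.4×1.4574 ≈ 4032 m/s.
Total Δv = 3770 + 4393 + 4032 = 12195 m/s.

Δv ≈ 12.2 km/s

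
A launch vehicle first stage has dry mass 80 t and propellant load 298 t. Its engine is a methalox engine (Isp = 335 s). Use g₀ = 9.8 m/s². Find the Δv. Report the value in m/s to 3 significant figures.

Δv ≈ 5100 m/s

v_e = Isp · g₀ = 335 × 9.8 = 3283.0 m/s.
m₀ = m_dry + m_prop = 80 + 298 = 378 t.
Using Δv = v_e ln(m₀/m_f): Δv = v_e · ln(m₀/m_f) = 3283.0 × ln(4.725) = 3283.0 × 1.5529 ≈ 5098.1 m/s.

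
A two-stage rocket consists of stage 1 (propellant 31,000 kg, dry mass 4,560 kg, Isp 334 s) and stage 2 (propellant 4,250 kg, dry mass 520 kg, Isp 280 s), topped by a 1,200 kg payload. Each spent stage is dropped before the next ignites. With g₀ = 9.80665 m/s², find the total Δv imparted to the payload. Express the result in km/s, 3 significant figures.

Ignition mass of stage 1 = 31,000+4,560 + 4,250+520 + 1,200 = 41,530 kg.
Stage 1: m₀ = 41,530 kg, m_f = 41,530 − 31,000 = 10,530 kg; Δv = 334×9.80665×ln(3.944) = 3275.4×1.3722 ≈ 4494 m/s.
Stage 2: m₀ = 5,970 kg, m_f = 5,970 − 4,250 = 1,720 kg; Δv = 280×9.80665×ln(3.471) = 2745.9×1.2444 ≈ 3417 m/s.
Total Δv = 4494 + 3417 = 7911 m/s.

Δv ≈ 7.91 km/s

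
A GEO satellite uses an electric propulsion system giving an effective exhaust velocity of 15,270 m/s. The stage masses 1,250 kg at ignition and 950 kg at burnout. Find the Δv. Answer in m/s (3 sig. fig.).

Rocket equation: Δv = v_e · ln(m₀/m_f) = 15270.0 × ln(1.316) = 15270.0 × 0.2744 ≈ 4190.7 m/s.

Δv ≈ 4190 m/s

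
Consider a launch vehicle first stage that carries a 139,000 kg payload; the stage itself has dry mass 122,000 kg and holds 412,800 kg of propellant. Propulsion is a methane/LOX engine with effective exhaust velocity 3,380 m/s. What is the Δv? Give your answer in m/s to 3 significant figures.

Δv ≈ 3210 m/s

m₀ = payload + dry + propellant = 139,000 + 122,000 + 412,800 = 673,800 kg.
m_f = payload + dry = 139,000 + 122,000 = 261,000 kg.
Rocket equation: Δv = v_e · ln(m₀/m_f) = 3380.0 × ln(2.582) = 3380.0 × 0.9484 ≈ 3205.6 m/s.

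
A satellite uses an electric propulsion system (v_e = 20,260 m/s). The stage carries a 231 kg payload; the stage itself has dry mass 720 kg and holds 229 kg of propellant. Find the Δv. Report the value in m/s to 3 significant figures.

Δv ≈ 4370 m/s

m₀ = payload + dry + propellant = 231 + 720 + 229 = 1,180 kg.
m_f = payload + dry = 231 + 720 = 951 kg.
Rocket equation: Δv = v_e · ln(m₀/m_f) = 20260.0 × ln(1.241) = 20260.0 × 0.2158 ≈ 4371.2 m/s.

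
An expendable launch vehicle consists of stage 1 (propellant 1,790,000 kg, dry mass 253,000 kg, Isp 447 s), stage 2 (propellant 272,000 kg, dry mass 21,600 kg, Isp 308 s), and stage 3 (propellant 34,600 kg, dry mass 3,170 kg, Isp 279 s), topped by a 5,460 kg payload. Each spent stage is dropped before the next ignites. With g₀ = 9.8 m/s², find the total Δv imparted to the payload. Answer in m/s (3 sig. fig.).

Δv ≈ 15500 m/s

Ignition mass of stage 1 = 1,790,000+253,000 + 272,000+21,600 + 34,600+3,170 + 5,460 = 2,379,830 kg.
Stage 1: m₀ = 2,379,830 kg, m_f = 2,379,830 − 1,790,000 = 589,830 kg; Δv = 447×9.8×ln(4.035) = 4380.6×1.3949 ≈ 6111 m/s.
Stage 2: m₀ = 336,830 kg, m_f = 336,830 − 272,000 = 64,830 kg; Δv = 308×9.8×ln(5.196) = 3018.4×1.6478 ≈ 4974 m/s.
Stage 3: m₀ = 43,230 kg, m_f = 43,230 − 34,600 = 8,630 kg; Δv = 279×9.8×ln(5.009) = 2734.2×1.6113 ≈ 4406 m/s.
Total Δv = 6111 + 4974 + 4406 = 15491 m/s.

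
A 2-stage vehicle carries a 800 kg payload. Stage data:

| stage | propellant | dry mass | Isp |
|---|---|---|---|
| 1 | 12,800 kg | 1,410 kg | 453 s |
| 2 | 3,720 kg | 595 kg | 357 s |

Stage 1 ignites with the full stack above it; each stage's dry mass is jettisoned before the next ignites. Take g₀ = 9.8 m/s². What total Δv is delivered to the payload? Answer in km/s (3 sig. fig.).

Ignition mass of stage 1 = 12,800+1,410 + 3,720+595 + 800 = 19,325 kg.
Stage 1: m₀ = 19,325 kg, m_f = 19,325 − 12,800 = 6,525 kg; Δv = 453×9.8×ln(2.962) = 4439.4×1.0858 ≈ 4820 m/s.
Stage 2: m₀ = 5,115 kg, m_f = 5,115 − 3,720 = 1,395 kg; Δv = 357×9.8×ln(3.667) = 3498.6×1.2993 ≈ 4546 m/s.
Total Δv = 4820 + 4546 = 9366 m/s.

Δv ≈ 9.37 km/s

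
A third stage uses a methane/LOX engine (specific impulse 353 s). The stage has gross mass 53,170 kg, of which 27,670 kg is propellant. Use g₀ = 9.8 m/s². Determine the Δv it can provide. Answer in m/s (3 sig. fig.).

v_e = Isp · g₀ = 353 × 9.8 = 3459.4 m/s.
m_f = m₀ − m_prop = 53,170 − 27,670 = 25,500 kg.
Using Δv = v_e ln(m₀/m_f): Δv = v_e · ln(m₀/m_f) = 3459.4 × ln(2.085) = 3459.4 × 0.7348 ≈ 2542.0 m/s.

Δv ≈ 2540 m/s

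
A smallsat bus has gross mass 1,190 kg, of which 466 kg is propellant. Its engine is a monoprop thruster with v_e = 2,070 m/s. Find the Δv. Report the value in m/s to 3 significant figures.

Δv ≈ 1030 m/s

m_f = m₀ − m_prop = 1,190 − 466 = 724 kg.
By the Tsiolkovsky rocket equation, Δv = v_e · ln(m₀/m_f) = 2070.0 × ln(1.644) = 2070.0 × 0.4969 ≈ 1028.6 m/s.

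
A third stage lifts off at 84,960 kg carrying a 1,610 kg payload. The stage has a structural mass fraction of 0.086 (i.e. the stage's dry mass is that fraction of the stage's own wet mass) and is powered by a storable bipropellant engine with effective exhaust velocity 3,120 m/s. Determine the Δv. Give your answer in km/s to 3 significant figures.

Stage wet mass = m₀ − payload = 84,960 − 1,610 = 83,350 kg.
Stage dry mass = ε × stage wet mass = 0.086 × 83,350 = 7,168.1 kg.
Burnout mass m_f = stage dry + payload = 7,168.1 + 1,610 = 8,778.1 kg.
Δv = v_e · ln(84,960/8,778.1) = 3120.0 × ln(9.679) = 3120.0 × 2.2699 ≈ 7082 m/s.

Δv ≈ 7.08 km/s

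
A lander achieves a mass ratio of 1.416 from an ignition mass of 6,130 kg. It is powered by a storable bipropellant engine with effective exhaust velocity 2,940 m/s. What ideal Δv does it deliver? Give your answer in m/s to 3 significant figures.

By the Tsiolkovsky rocket equation, Δv = v_e · ln(1.416) = 2940.0 × 0.3478 ≈ 1022.6 m/s.

Δv ≈ 1020 m/s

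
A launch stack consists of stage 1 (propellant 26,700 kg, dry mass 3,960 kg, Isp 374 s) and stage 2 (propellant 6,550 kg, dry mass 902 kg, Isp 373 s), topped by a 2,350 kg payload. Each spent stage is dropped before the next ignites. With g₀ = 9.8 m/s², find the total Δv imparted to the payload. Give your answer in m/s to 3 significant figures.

Ignition mass of stage 1 = 26,700+3,960 + 6,550+902 + 2,350 = 40,462 kg.
Stage 1: m₀ = 40,462 kg, m_f = 40,462 − 26,700 = 13,762 kg; Δv = 374×9.8×ln(2.94) = 3665.2×1.0785 ≈ 3953 m/s.
Stage 2: m₀ = 9,802 kg, m_f = 9,802 − 6,550 = 3,252 kg; Δv = 373×9.8×ln(3.014) = 3655.4×1.1033 ≈ 4033 m/s.
Total Δv = 3953 + 4033 = 7986 m/s.

Δv ≈ 7990 m/s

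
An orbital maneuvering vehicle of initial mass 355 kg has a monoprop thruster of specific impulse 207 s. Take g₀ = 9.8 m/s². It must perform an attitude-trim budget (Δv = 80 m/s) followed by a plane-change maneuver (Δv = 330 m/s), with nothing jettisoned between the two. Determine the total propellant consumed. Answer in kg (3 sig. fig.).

total propellant consumed ≈ 65.0 kg

v_e = Isp · g₀ = 207 × 9.8 = 2028.6 m/s.
After the first burn: m = 355 × exp(−80/2028.6) = 355 × 0.96133 = 341.272 kg.
After the second burn: m = 341.272 × exp(−330/2028.6) = 341.272 × 0.84987 = 290.037 kg.
Total propellant = m₀ − m_final = 355 − 290.037 = 64.963 kg.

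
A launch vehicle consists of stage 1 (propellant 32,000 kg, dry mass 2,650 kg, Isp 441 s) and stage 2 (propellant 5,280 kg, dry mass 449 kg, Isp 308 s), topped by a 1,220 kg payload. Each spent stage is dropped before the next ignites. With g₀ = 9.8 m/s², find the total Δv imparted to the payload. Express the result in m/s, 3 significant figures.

Ignition mass of stage 1 = 32,000+2,650 + 5,280+449 + 1,220 = 41,599 kg.
Stage 1: m₀ = 41,599 kg, m_f = 41,599 − 32,000 = 9,599 kg; Δv = 441×9.8×ln(4.334) = 4321.8×1.4664 ≈ 6338 m/s.
Stage 2: m₀ = 6,949 kg, m_f = 6,949 − 5,280 = 1,669 kg; Δv = 308×9.8×ln(4.164) = 3018.4×1.4264 ≈ 4305 m/s.
Total Δv = 6338 + 4305 = 10643 m/s.

Δv ≈ 10600 m/s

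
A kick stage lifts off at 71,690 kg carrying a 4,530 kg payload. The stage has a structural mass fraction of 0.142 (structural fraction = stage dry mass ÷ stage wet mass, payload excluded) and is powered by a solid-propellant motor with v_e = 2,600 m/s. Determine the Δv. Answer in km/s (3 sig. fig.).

Δv ≈ 4.23 km/s

Stage wet mass = m₀ − payload = 71,690 − 4,530 = 67,160 kg.
Stage dry mass = ε × stage wet mass = 0.142 × 67,160 = 9,536.72 kg.
Burnout mass m_f = stage dry + payload = 9,536.72 + 4,530 = 14,066.72 kg.
From the ideal rocket equation, Δv = v_e · ln(71,690/14,066.72) = 2600.0 × ln(5.096) = 2600.0 × 1.6285 ≈ 4234 m/s.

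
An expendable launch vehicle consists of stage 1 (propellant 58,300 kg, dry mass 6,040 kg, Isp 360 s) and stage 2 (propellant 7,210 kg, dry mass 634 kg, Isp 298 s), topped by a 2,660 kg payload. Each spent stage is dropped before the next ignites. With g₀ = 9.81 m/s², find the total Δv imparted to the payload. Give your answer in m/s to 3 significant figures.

Ignition mass of stage 1 = 58,300+6,040 + 7,210+634 + 2,660 = 74,844 kg.
Stage 1: m₀ = 74,844 kg, m_f = 74,844 − 58,300 = 16,544 kg; Δv = 360×9.81×ln(4.524) = 3531.6×1.5094 ≈ 5331 m/s.
Stage 2: m₀ = 10,504 kg, m_f = 10,504 − 7,210 = 3,294 kg; Δv = 298×9.81×ln(3.189) = 2923.4×1.1597 ≈ 3390 m/s.
Total Δv = 5331 + 3390 = 8721 m/s.

Δv ≈ 8720 m/s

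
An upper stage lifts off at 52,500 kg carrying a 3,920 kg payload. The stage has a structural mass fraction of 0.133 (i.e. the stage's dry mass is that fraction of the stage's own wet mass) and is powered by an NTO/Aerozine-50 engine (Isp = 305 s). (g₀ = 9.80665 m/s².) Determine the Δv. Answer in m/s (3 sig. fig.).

Δv ≈ 4850 m/s

Stage wet mass = m₀ − payload = 52,500 − 3,920 = 48,580 kg.
Stage dry mass = ε × stage wet mass = 0.133 × 48,580 = 6,461.14 kg.
Burnout mass m_f = stage dry + payload = 6,461.14 + 3,920 = 10,381.14 kg.
v_e = Isp · g₀ = 305 × 9.80665 = 2991.0 m/s.
From the ideal rocket equation, Δv = v_e · ln(52,500/10,381.14) = 2991.0 × ln(5.057) = 2991.0 × 1.6208 ≈ 4848 m/s.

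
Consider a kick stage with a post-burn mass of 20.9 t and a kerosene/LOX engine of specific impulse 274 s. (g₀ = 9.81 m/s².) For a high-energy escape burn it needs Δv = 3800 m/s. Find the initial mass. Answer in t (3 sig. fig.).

initial mass ≈ 85.9 t

v_e = Isp · g₀ = 274 × 9.81 = 2687.9 m/s.
m₀/m_f = exp(Δv / v_e) = exp(3800 / 2687.9) = exp(1.4137) = 4.1112.
m₀ = m_f × 4.1112 = 20.9 × 4.1112 = 85.9241 t.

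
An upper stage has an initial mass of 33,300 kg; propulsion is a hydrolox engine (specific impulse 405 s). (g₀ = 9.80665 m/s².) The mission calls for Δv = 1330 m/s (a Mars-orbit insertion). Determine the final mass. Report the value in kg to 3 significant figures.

v_e = Isp · g₀ = 405 × 9.80665 = 3971.7 m/s.
m₀/m_f = exp(Δv / v_e) = exp(1330 / 3971.7) = exp(0.3349) = 1.3978.
m_f = m₀ / 1.3978 = 33,300 / 1.3978 = 23,823.2 kg.

final mass ≈ 23800 kg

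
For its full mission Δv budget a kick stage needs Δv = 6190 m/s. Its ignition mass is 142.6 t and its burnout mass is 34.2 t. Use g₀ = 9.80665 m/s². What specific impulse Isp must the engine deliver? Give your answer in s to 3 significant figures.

Isp ≈ 442 s

ln(m₀/m_f) = ln(142600/34200) = ln(4.17) = 1.4278.
v_e = Δv / ln(m₀/m_f) = 6190 / 1.4278 = 4335.3 m/s.
Isp = v_e / g₀ = 4335.3 / 9.80665 = 442.1 s.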